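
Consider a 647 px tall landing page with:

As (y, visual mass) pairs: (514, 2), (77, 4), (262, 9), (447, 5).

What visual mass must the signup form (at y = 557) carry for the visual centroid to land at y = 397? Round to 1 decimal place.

w ≈ 12.6

Known weights sum to 2 + 4 + 9 + 5 = 20; their moment is 2·514 + 4·77 + 9·262 + 5·447 = 5929.
Set Σw·y/Σw = 397: (5929 + 557w) = 397·(20 + w).
Solving: w = (397·20 − 5929) / (557 − 397) = 2011 / 160 ≈ 12.57.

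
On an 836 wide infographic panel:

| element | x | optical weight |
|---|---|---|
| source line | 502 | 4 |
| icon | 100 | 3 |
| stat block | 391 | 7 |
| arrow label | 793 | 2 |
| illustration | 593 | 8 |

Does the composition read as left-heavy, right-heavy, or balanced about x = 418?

Weights sum to 4 + 3 + 7 + 2 + 8 = 24.
Σw·x = 4·502 + 3·100 + 7·391 + 2·793 + 8·593 = 11375, so x̄ = 11375/24 ≈ 473.96.
Since 474.0 is right of 418, the composition reads right-heavy.

right-heavy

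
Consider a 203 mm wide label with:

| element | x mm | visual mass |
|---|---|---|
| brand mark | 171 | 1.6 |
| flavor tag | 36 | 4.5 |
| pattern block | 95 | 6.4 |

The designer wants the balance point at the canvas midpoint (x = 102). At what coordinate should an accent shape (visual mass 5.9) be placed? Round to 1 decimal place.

x ≈ 141.2

New total weight: (1.6 + 4.5 + 6.4) + 5.9 = 18.4.
x: need Σw·x = 18.4·102 = 1876.8. Existing = 1.6·171 + 4.5·36 + 6.4·95 = 1043.6. Remainder 833.2 / 5.9 ≈ 141.22.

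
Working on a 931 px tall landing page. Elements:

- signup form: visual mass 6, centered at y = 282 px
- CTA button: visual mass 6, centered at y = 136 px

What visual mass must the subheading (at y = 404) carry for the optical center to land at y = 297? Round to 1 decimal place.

w ≈ 9.9

Fixed elements: Σw = 6 + 6 = 12, Σw·y = 6·282 + 6·136 = 2508.
For the centroid to hit 297: (2508 + w·404) / (12 + w) = 297.
Rearranging, w·(404 − 297) = 297·12 − 2508 = 1056, so w ≈ 1056/107 = 9.87.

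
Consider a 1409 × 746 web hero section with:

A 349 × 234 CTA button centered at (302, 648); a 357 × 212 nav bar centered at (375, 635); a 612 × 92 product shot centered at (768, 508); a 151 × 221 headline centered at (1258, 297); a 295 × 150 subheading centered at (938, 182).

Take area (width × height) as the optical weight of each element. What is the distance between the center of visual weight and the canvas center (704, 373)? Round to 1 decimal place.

≈ 159.3

Areas: CTA button 349·234 = 81666, nav bar 357·212 = 75684, product shot 612·92 = 56304, headline 151·221 = 33371, subheading 295·150 = 44250. Total weight = 291275.
x: (81666·302 + 75684·375 + 56304·768 + 33371·1258 + 44250·938) / 291275 = 179773322 / 291275 ≈ 617.19
y: (81666·648 + 75684·635 + 56304·508 + 33371·297 + 44250·182) / 291275 = 147546027 / 291275 ≈ 506.55
Offset from (704, 373): Δx ≈ -86.81, Δy ≈ 133.55; distance = √(Δx² + Δy²) ≈ 159.28.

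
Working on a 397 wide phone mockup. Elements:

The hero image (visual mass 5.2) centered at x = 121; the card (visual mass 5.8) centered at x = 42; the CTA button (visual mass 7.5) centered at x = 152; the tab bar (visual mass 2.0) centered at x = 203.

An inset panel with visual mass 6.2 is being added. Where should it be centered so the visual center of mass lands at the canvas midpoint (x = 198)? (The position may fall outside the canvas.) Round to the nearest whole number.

x ≈ 463

New total weight: (5.2 + 5.8 + 7.5 + 2.0) + 6.2 = 26.7.
x: need Σw·x = 26.7·198 = 5286.6. Existing = 5.2·121 + 5.8·42 + 7.5·152 + 2.0·203 = 2418.8. Remainder 2867.8 / 6.2 ≈ 462.55.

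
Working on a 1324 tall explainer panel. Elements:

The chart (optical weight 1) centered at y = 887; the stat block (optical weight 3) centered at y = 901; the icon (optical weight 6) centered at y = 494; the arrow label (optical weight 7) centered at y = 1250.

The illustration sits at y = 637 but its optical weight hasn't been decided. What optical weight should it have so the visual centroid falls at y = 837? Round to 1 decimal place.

Existing Σw = 17 (1 + 3 + 6 + 7); existing moment 1·887 + 3·901 + 6·494 + 7·1250 = 15304.
Set Σw·y/Σw = 837: (15304 + 637w) = 837·(17 + w).
Rearranging, w·(637 − 837) = 837·17 − 15304 = -1075, so w ≈ -1075/-200 = 5.38.

w ≈ 5.4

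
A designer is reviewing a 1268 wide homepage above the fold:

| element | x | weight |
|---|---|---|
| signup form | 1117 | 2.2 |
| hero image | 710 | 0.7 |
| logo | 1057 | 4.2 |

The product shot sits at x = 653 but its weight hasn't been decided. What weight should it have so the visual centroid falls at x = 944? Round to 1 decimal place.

w ≈ 2.4

Fixed elements: Σw = 2.2 + 0.7 + 4.2 = 7.1, Σw·x = 2.2·1117 + 0.7·710 + 4.2·1057 = 7393.8.
For the centroid to hit 944: (7393.8 + w·653) / (7.1 + w) = 944.
Rearranging, w·(653 − 944) = 944·7.1 − 7393.8 = -691.4, so w ≈ -691.4/-291 = 2.38.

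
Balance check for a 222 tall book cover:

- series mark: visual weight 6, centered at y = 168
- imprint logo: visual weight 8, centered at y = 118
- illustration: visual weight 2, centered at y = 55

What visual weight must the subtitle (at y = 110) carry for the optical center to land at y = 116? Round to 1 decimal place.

w ≈ 34.3

Known weights sum to 6 + 8 + 2 = 16; their moment is 6·168 + 8·118 + 2·55 = 2062.
Set Σw·y/Σw = 116: (2062 + 110w) = 116·(16 + w).
Solving: w = (116·16 − 2062) / (110 − 116) = -206 / -6 ≈ 34.33.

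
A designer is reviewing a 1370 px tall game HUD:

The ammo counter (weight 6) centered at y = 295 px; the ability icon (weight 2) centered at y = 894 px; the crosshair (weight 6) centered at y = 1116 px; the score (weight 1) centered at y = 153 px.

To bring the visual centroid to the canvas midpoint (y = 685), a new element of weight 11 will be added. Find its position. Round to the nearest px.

With the new element, Σw becomes 6 + 2 + 6 + 1 + 11 = 26.
y: target moment 26×685 = 17810; current 6·295 + 2·894 + 6·1116 + 1·153 = 10407; the new element supplies 7403, so y = 7403/11 ≈ 673.00.

y ≈ 673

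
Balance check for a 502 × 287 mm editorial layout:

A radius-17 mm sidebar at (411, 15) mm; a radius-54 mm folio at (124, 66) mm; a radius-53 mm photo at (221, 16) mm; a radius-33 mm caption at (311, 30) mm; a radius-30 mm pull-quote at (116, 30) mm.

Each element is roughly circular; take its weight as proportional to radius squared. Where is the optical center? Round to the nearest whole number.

(193, 38)

r² weights: sidebar 17² = 289, folio 54² = 2916, photo 53² = 2809, caption 33² = 1089, pull-quote 30² = 900. Total = 8003.
x-moment: 289·411 + 2916·124 + 2809·221 + 1089·311 + 900·116 = 1544231; centroid 1544231/8003 ≈ 192.96.
y-moment: 289·15 + 2916·66 + 2809·16 + 1089·30 + 900·30 = 301405; centroid 301405/8003 ≈ 37.66.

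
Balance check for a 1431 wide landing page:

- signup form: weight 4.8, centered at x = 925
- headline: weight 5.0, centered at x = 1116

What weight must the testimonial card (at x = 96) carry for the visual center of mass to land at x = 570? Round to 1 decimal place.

w ≈ 9.4

Fixed elements: Σw = 4.8 + 5.0 = 9.8, Σw·x = 4.8·925 + 5.0·1116 = 10020.0.
For the centroid to hit 570: (10020.0 + w·96) / (9.8 + w) = 570.
Rearranging, w·(96 − 570) = 570·9.8 − 10020.0 = -4434.0, so w ≈ -4434.0/-474 = 9.35.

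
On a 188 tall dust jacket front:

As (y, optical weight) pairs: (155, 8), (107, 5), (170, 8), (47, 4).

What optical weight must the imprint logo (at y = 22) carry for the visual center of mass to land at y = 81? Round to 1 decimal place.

w ≈ 22.0

Existing Σw = 25 (8 + 5 + 8 + 4); existing moment 8·155 + 5·107 + 8·170 + 4·47 = 3323.
Set Σw·y/Σw = 81: (3323 + 22w) = 81·(25 + w).
So w = (81·25 − 3323)/(22 − 81) = -1298/-59 ≈ 22.00.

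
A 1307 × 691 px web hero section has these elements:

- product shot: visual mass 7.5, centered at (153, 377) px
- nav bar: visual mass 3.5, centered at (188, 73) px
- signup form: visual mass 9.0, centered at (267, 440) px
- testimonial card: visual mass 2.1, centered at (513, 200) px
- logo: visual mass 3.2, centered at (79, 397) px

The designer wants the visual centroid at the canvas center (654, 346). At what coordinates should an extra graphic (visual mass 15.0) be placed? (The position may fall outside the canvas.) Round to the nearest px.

With the extra graphic, Σw becomes 7.5 + 3.5 + 9.0 + 2.1 + 3.2 + 15.0 = 40.3.
x: need Σw·x = 40.3·654 = 26356.2. Existing = 7.5·153 + 3.5·188 + 9.0·267 + 2.1·513 + 3.2·79 = 5538.6. Remainder 20817.6 / 15.0 ≈ 1387.84.
y: need Σw·y = 40.3·346 = 13943.8. Existing = 7.5·377 + 3.5·73 + 9.0·440 + 2.1·200 + 3.2·397 = 8733.4. Remainder 5210.4 / 15.0 ≈ 347.36.

(1388, 347)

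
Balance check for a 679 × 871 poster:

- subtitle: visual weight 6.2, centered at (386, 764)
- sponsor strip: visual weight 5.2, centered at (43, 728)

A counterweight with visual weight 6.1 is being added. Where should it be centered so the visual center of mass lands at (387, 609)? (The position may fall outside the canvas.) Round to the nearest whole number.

(681, 350)

New total weight: (6.2 + 5.2) + 6.1 = 17.5.
x: need Σw·x = 17.5·387 = 6772.5. Existing = 6.2·386 + 5.2·43 = 2616.8. Remainder 4155.7 / 6.1 ≈ 681.26.
y: need Σw·y = 17.5·609 = 10657.5. Existing = 6.2·764 + 5.2·728 = 8522.4. Remainder 2135.1 / 6.1 ≈ 350.02.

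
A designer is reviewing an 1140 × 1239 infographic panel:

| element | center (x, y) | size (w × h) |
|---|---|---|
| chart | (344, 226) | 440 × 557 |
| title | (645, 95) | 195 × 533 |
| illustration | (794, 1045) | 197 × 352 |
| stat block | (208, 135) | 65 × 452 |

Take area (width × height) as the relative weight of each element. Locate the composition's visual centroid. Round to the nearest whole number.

(475, 316)

Areas: chart 440·557 = 245080, title 195·533 = 103935, illustration 197·352 = 69344, stat block 65·452 = 29380. Total weight = 447739.
Σw·x = 245080·344 + 103935·645 + 69344·794 + 29380·208 = 212515771, so x̄ = 212515771/447739 ≈ 474.64.
Σw·y = 245080·226 + 103935·95 + 69344·1045 + 29380·135 = 141692685, so ȳ = 141692685/447739 ≈ 316.46.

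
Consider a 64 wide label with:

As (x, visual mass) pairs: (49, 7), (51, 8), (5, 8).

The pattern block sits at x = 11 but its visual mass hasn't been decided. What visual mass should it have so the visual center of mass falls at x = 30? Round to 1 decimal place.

Known weights sum to 7 + 8 + 8 = 23; their moment is 7·49 + 8·51 + 8·5 = 791.
For the centroid to hit 30: (791 + w·11) / (23 + w) = 30.
Solving: w = (30·23 − 791) / (11 − 30) = -101 / -19 ≈ 5.32.

w ≈ 5.3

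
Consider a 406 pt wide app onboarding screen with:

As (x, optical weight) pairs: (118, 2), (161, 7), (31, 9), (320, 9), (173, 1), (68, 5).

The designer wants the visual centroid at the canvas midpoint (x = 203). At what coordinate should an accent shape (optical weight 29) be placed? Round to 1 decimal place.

x ≈ 260.4

With the accent shape, Σw becomes 2 + 7 + 9 + 9 + 1 + 5 + 29 = 62.
Along x: (5035 + 29·x) / 62 = 203 (existing moment 2·118 + 7·161 + 9·31 + 9·320 + 1·173 + 5·68 = 5035) ⇒ x = (12586 − 5035) / 29 ≈ 260.38.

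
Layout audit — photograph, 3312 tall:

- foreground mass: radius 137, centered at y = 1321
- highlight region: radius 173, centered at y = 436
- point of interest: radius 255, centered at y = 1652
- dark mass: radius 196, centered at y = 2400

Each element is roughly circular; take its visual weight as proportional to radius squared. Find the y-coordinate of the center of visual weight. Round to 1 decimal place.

y ≈ 1560.8

r² weights: foreground mass 137² = 18769, highlight region 173² = 29929, point of interest 255² = 65025, dark mass 196² = 38416. Total = 152139.
y-moment: 18769·1321 + 29929·436 + 65025·1652 + 38416·2400 = 237462593; centroid 237462593/152139 ≈ 1560.83.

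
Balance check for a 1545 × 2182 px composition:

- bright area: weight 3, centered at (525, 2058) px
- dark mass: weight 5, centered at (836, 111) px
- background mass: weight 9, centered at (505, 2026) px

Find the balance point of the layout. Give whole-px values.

Σw = 3 + 5 + 9 = 17.
Σw·x = 3·525 + 5·836 + 9·505 = 10300, so x̄ = 10300/17 ≈ 605.88.
Σw·y = 3·2058 + 5·111 + 9·2026 = 24963, so ȳ = 24963/17 ≈ 1468.41.

(606, 1468)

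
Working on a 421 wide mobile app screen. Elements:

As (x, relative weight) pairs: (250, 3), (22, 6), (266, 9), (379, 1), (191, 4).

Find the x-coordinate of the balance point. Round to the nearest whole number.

x ≈ 192

Weights sum to 3 + 6 + 9 + 1 + 4 = 23.
x: (3·250 + 6·22 + 9·266 + 1·379 + 4·191) / 23 = 4419 / 23 ≈ 192.13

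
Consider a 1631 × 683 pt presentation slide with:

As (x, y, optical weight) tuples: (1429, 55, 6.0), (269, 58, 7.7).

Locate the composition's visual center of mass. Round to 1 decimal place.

Σw = 6.0 + 7.7 = 13.7.
x-moment: 6.0·1429 + 7.7·269 = 10645.3; centroid 10645.3/13.7 ≈ 777.03.
y-moment: 6.0·55 + 7.7·58 = 776.6; centroid 776.6/13.7 ≈ 56.69.

(777.0, 56.7)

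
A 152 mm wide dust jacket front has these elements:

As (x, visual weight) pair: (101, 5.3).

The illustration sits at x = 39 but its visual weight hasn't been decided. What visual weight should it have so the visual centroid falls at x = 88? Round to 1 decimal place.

w ≈ 1.4

Known: weight 5.3 with moment 5.3·101 = 535.3.
Set Σw·x/Σw = 88: (535.3 + 39w) = 88·(5.3 + w).
So w = (88·5.3 − 535.3)/(39 − 88) = -68.9/-49 ≈ 1.41.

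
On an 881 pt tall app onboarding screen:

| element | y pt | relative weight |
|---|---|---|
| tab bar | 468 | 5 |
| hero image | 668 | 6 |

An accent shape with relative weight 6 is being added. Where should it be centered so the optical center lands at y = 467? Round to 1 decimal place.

After adding the accent shape, total weight = 5 + 6 + 6 = 17.
Along y: (6348 + 6·y) / 17 = 467 (existing moment 5·468 + 6·668 = 6348) ⇒ y = (7939 − 6348) / 6 ≈ 265.17.

y ≈ 265.2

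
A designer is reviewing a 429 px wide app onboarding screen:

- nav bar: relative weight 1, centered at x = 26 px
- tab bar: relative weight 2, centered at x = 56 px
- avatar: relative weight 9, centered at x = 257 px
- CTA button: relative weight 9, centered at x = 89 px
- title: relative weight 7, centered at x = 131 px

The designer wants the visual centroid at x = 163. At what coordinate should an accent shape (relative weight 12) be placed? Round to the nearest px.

x ≈ 196

With the accent shape, Σw becomes 1 + 2 + 9 + 9 + 7 + 12 = 40.
x: target moment 40×163 = 6520; current 1·26 + 2·56 + 9·257 + 9·89 + 7·131 = 4169; the accent shape supplies 2351, so x = 2351/12 ≈ 195.92.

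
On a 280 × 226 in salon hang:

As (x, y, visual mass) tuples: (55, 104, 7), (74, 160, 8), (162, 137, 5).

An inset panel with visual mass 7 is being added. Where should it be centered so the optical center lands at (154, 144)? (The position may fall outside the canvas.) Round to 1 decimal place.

New total weight: (7 + 8 + 5) + 7 = 27.
Along x: (1787 + 7·x) / 27 = 154 (existing moment 7·55 + 8·74 + 5·162 = 1787) ⇒ x = (4158 − 1787) / 7 ≈ 338.71.
Along y: (2693 + 7·y) / 27 = 144 (existing moment 7·104 + 8·160 + 5·137 = 2693) ⇒ y = (3888 − 2693) / 7 ≈ 170.71.

(338.7, 170.7)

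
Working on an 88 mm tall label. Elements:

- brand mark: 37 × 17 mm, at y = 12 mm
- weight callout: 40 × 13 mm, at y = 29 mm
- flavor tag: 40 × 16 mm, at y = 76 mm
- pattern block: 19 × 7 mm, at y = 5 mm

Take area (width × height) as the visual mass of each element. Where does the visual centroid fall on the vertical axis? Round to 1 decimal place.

y ≈ 37.4

Taking area as weight: brand mark 37·17 = 629, weight callout 40·13 = 520, flavor tag 40·16 = 640, pattern block 19·7 = 133. Sum 1922.
y-moment: 629·12 + 520·29 + 640·76 + 133·5 = 71933; centroid 71933/1922 ≈ 37.43.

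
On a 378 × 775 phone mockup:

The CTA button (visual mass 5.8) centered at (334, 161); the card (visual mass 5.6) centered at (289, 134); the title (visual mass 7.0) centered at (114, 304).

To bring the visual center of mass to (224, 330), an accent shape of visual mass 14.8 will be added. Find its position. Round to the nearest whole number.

New total weight: (5.8 + 5.6 + 7.0) + 14.8 = 33.2.
Along x: (4353.6 + 14.8·x) / 33.2 = 224 (existing moment 5.8·334 + 5.6·289 + 7.0·114 = 4353.6) ⇒ x = (7436.8 − 4353.6) / 14.8 ≈ 208.32.
Along y: (3812.2 + 14.8·y) / 33.2 = 330 (existing moment 5.8·161 + 5.6·134 + 7.0·304 = 3812.2) ⇒ y = (10956.0 − 3812.2) / 14.8 ≈ 482.69.

(208, 483)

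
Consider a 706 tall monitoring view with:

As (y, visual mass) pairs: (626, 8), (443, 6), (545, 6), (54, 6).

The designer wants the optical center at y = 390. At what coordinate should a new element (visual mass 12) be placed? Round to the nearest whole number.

y ≈ 297

After adding the new element, total weight = 8 + 6 + 6 + 6 + 12 = 38.
y: target moment 38×390 = 14820; current 8·626 + 6·443 + 6·545 + 6·54 = 11260; the new element supplies 3560, so y = 3560/12 ≈ 296.67.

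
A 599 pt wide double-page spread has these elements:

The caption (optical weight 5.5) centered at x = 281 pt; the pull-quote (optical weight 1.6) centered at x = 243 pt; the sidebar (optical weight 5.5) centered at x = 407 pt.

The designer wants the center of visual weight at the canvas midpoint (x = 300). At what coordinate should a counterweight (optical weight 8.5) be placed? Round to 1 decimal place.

x ≈ 253.8

With the counterweight, Σw becomes 5.5 + 1.6 + 5.5 + 8.5 = 21.1.
x: target moment 21.1×300 = 6330.0; current 5.5·281 + 1.6·243 + 5.5·407 = 4172.8; the counterweight supplies 2157.2, so x = 2157.2/8.5 ≈ 253.79.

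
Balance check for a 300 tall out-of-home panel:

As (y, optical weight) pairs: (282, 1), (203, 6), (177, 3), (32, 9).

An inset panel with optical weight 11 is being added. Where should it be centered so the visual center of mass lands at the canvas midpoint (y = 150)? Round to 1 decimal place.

After adding the inset panel, total weight = 1 + 6 + 3 + 9 + 11 = 30.
y: need Σw·y = 30·150 = 4500. Existing = 1·282 + 6·203 + 3·177 + 9·32 = 2319. Remainder 2181 / 11 ≈ 198.27.

y ≈ 198.3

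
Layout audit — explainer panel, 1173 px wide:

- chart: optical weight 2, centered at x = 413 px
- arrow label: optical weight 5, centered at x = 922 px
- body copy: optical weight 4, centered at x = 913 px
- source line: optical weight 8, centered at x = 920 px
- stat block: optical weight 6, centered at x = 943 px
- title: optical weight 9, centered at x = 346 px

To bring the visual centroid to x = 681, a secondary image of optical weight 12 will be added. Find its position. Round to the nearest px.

After adding the secondary image, total weight = 2 + 5 + 4 + 8 + 6 + 9 + 12 = 46.
x: target moment 46×681 = 31326; current 2·413 + 5·922 + 4·913 + 8·920 + 6·943 + 9·346 = 25220; the secondary image supplies 6106, so x = 6106/12 ≈ 508.83.

x ≈ 509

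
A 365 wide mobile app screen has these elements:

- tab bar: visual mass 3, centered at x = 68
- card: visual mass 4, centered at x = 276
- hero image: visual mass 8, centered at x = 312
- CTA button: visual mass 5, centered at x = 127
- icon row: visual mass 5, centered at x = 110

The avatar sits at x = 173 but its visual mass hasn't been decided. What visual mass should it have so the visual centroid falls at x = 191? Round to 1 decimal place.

Fixed elements: Σw = 3 + 4 + 8 + 5 + 5 = 25, Σw·x = 3·68 + 4·276 + 8·312 + 5·127 + 5·110 = 4989.
For the centroid to hit 191: (4989 + w·173) / (25 + w) = 191.
Solving: w = (191·25 − 4989) / (173 − 191) = -214 / -18 ≈ 11.89.

w ≈ 11.9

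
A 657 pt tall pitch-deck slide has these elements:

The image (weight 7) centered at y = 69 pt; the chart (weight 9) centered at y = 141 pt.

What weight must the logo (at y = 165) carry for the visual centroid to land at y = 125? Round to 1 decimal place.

Known weights sum to 7 + 9 = 16; their moment is 7·69 + 9·141 = 1752.
Balance at y = 125 requires (1752 + w·165) / (16 + w) = 125.
So w = (125·16 − 1752)/(165 − 125) = 248/40 ≈ 6.20.

w ≈ 6.2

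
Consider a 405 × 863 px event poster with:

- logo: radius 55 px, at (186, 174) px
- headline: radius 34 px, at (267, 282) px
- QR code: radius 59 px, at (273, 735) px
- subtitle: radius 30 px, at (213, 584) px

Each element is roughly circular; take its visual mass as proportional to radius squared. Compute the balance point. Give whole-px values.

r² weights: logo 55² = 3025, headline 34² = 1156, QR code 59² = 3481, subtitle 30² = 900. Total = 8562.
x-moment: 3025·186 + 1156·267 + 3481·273 + 900·213 = 2013315; centroid 2013315/8562 ≈ 235.15.
y-moment: 3025·174 + 1156·282 + 3481·735 + 900·584 = 3936477; centroid 3936477/8562 ≈ 459.76.

(235, 460)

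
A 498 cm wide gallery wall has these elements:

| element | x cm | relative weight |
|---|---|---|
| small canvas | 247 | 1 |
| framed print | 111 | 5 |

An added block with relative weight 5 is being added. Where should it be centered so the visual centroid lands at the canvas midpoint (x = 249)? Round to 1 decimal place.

x ≈ 387.4

New total weight: (1 + 5) + 5 = 11.
x: need Σw·x = 11·249 = 2739. Existing = 1·247 + 5·111 = 802. Remainder 1937 / 5 ≈ 387.40.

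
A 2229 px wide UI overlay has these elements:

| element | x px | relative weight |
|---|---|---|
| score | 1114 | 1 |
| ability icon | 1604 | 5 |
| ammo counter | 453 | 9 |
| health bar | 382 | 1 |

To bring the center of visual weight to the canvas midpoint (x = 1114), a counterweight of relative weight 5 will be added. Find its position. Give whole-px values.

With the counterweight, Σw becomes 1 + 5 + 9 + 1 + 5 = 21.
x: need Σw·x = 21·1114 = 23394. Existing = 1·1114 + 5·1604 + 9·453 + 1·382 = 13593. Remainder 9801 / 5 ≈ 1960.20.

x ≈ 1960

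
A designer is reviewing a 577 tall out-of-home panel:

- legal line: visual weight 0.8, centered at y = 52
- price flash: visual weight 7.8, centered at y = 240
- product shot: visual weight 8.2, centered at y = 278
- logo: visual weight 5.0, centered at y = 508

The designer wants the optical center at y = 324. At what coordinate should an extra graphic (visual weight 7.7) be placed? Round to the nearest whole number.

New total weight: (0.8 + 7.8 + 8.2 + 5.0) + 7.7 = 29.5.
y: need Σw·y = 29.5·324 = 9558.0. Existing = 0.8·52 + 7.8·240 + 8.2·278 + 5.0·508 = 6733.2. Remainder 2824.8 / 7.7 ≈ 366.86.

y ≈ 367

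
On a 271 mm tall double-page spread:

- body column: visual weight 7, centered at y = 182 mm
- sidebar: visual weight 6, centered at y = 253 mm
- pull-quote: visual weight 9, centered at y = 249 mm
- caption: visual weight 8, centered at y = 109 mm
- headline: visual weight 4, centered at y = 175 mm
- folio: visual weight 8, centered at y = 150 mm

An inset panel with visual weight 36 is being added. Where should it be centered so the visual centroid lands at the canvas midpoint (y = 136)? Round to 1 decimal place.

y ≈ 77.9

With the inset panel, Σw becomes 7 + 6 + 9 + 8 + 4 + 8 + 36 = 78.
Along y: (7805 + 36·y) / 78 = 136 (existing moment 7·182 + 6·253 + 9·249 + 8·109 + 4·175 + 8·150 = 7805) ⇒ y = (10608 − 7805) / 36 ≈ 77.86.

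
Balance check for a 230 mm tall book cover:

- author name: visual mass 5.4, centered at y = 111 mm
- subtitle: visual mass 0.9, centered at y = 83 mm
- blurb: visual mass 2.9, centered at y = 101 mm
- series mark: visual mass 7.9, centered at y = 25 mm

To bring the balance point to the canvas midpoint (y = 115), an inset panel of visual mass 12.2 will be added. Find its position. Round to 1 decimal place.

After adding the inset panel, total weight = 5.4 + 0.9 + 2.9 + 7.9 + 12.2 = 29.3.
y: target moment 29.3×115 = 3369.5; current 5.4·111 + 0.9·83 + 2.9·101 + 7.9·25 = 1164.5; the inset panel supplies 2205.0, so y = 2205.0/12.2 ≈ 180.74.

y ≈ 180.7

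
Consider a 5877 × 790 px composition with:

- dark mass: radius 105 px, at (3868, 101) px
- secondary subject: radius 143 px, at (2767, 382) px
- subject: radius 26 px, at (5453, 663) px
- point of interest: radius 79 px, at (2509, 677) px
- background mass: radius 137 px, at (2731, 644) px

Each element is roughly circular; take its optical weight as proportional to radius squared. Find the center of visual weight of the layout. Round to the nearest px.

(2971, 449)

r² weights: dark mass 105² = 11025, secondary subject 143² = 20449, subject 26² = 676, point of interest 79² = 6241, background mass 137² = 18769. Total = 57160.
x-moment: 11025·3868 + 20449·2767 + 676·5453 + 6241·2509 + 18769·2731 = 169830119; centroid 169830119/57160 ≈ 2971.14.
y-moment: 11025·101 + 20449·382 + 676·663 + 6241·677 + 18769·644 = 25685624; centroid 25685624/57160 ≈ 449.36.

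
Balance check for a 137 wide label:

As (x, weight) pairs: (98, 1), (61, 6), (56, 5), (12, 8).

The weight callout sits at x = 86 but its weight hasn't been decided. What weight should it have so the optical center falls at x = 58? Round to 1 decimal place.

Fixed elements: Σw = 1 + 6 + 5 + 8 = 20, Σw·x = 1·98 + 6·61 + 5·56 + 8·12 = 840.
For the centroid to hit 58: (840 + w·86) / (20 + w) = 58.
Solving: w = (58·20 − 840) / (86 − 58) = 320 / 28 ≈ 11.43.

w ≈ 11.4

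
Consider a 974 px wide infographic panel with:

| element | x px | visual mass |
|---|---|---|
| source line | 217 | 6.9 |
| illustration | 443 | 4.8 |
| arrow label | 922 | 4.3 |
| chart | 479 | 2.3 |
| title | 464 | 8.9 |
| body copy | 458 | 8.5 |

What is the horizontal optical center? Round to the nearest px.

x ≈ 468

Σw = 6.9 + 4.8 + 4.3 + 2.3 + 8.9 + 8.5 = 35.7.
x: moment 16712.6 / weight 35.7 ≈ 468.14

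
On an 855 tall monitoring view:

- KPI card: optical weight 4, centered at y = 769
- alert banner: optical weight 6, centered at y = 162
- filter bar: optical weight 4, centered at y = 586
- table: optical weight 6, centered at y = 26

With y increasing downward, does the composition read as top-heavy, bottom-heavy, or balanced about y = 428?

Σw = 4 + 6 + 4 + 6 = 20.
y-moment: 4·769 + 6·162 + 4·586 + 6·26 = 6548; centroid 6548/20 ≈ 327.40.
327.4 vs midline 428 → top-heavy.

top-heavy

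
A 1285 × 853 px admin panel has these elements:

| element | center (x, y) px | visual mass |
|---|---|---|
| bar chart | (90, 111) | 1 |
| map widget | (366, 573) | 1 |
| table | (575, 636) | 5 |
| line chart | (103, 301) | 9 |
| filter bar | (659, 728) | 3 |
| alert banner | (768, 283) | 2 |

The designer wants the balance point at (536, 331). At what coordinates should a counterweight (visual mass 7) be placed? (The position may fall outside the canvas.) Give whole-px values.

After adding the counterweight, total weight = 1 + 1 + 5 + 9 + 3 + 2 + 7 = 28.
x: need Σw·x = 28·536 = 15008. Existing = 1·90 + 1·366 + 5·575 + 9·103 + 3·659 + 2·768 = 7771. Remainder 7237 / 7 ≈ 1033.86.
y: need Σw·y = 28·331 = 9268. Existing = 1·111 + 1·573 + 5·636 + 9·301 + 3·728 + 2·283 = 9323. Remainder -55 / 7 ≈ -7.86.

(1034, -8)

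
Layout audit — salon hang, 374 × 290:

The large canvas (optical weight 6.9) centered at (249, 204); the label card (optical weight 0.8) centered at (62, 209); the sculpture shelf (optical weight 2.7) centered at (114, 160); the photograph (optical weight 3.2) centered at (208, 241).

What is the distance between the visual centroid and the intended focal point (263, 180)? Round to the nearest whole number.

Σw = 6.9 + 0.8 + 2.7 + 3.2 = 13.6.
x-moment: 6.9·249 + 0.8·62 + 2.7·114 + 3.2·208 = 2741.1; centroid 2741.1/13.6 ≈ 201.55.
y-moment: 6.9·204 + 0.8·209 + 2.7·160 + 3.2·241 = 2778.0; centroid 2778.0/13.6 ≈ 204.26.
Offset from (263, 180): Δx ≈ -61.45, Δy ≈ 24.26; distance = √(Δx² + Δy²) ≈ 66.07.

≈ 66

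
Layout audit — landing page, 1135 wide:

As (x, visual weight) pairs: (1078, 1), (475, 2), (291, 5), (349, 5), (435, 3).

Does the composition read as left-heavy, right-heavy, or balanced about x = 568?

left-heavy

Σw = 1 + 2 + 5 + 5 + 3 = 16.
x: (1·1078 + 2·475 + 5·291 + 5·349 + 3·435) / 16 = 6533 / 16 ≈ 408.31
408.3 vs midline 568 → left-heavy.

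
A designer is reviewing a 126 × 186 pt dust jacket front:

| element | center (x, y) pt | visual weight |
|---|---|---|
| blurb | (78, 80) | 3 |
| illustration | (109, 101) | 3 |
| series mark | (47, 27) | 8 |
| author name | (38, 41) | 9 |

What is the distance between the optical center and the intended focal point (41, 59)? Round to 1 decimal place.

Total weight = 3 + 3 + 8 + 9 = 23.
x-moment: 3·78 + 3·109 + 8·47 + 9·38 = 1279; centroid 1279/23 ≈ 55.61.
y-moment: 3·80 + 3·101 + 8·27 + 9·41 = 1128; centroid 1128/23 ≈ 49.04.
Offset from (41, 59): Δx ≈ 14.61, Δy ≈ -9.96; distance = √(Δx² + Δy²) ≈ 17.68.

≈ 17.7 pt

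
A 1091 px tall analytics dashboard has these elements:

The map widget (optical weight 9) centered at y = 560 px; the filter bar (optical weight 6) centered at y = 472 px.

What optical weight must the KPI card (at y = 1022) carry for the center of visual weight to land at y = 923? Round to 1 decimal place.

Existing Σw = 15 (9 + 6); existing moment 9·560 + 6·472 = 7872.
Balance at y = 923 requires (7872 + w·1022) / (15 + w) = 923.
Rearranging, w·(1022 − 923) = 923·15 − 7872 = 5973, so w ≈ 5973/99 = 60.33.

w ≈ 60.3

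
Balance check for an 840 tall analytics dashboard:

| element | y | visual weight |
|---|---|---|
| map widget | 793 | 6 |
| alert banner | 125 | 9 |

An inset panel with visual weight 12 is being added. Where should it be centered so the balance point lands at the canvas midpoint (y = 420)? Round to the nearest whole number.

y ≈ 455

With the inset panel, Σw becomes 6 + 9 + 12 = 27.
y: need Σw·y = 27·420 = 11340. Existing = 6·793 + 9·125 = 5883. Remainder 5457 / 12 ≈ 454.75.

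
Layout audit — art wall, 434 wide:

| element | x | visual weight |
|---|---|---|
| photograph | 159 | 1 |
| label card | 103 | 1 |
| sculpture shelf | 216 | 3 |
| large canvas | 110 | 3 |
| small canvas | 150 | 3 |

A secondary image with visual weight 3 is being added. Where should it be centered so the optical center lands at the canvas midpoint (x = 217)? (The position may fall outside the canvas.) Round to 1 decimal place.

x ≈ 449.3

New total weight: (1 + 1 + 3 + 3 + 3) + 3 = 14.
x: need Σw·x = 14·217 = 3038. Existing = 1·159 + 1·103 + 3·216 + 3·110 + 3·150 = 1690. Remainder 1348 / 3 ≈ 449.33.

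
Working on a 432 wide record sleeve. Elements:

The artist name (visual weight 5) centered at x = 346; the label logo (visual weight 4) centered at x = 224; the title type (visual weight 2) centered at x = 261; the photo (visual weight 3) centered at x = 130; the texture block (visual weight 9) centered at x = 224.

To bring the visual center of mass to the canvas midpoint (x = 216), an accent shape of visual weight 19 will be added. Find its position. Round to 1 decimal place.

With the accent shape, Σw becomes 5 + 4 + 2 + 3 + 9 + 19 = 42.
x: target moment 42×216 = 9072; current 5·346 + 4·224 + 2·261 + 3·130 + 9·224 = 5554; the accent shape supplies 3518, so x = 3518/19 ≈ 185.16.

x ≈ 185.2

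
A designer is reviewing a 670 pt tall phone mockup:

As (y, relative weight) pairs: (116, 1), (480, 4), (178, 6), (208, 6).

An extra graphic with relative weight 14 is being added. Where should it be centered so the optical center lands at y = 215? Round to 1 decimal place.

y ≈ 165.2

With the extra graphic, Σw becomes 1 + 4 + 6 + 6 + 14 = 31.
y: need Σw·y = 31·215 = 6665. Existing = 1·116 + 4·480 + 6·178 + 6·208 = 4352. Remainder 2313 / 14 ≈ 165.21.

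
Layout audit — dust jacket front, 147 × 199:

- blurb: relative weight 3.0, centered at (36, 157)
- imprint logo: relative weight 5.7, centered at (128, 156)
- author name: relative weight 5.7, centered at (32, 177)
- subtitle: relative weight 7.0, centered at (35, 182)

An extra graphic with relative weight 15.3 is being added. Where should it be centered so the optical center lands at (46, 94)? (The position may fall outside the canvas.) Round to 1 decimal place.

With the extra graphic, Σw becomes 3.0 + 5.7 + 5.7 + 7.0 + 15.3 = 36.7.
x: need Σw·x = 36.7·46 = 1688.2. Existing = 3.0·36 + 5.7·128 + 5.7·32 + 7.0·35 = 1265.0. Remainder 423.2 / 15.3 ≈ 27.66.
y: need Σw·y = 36.7·94 = 3449.8. Existing = 3.0·157 + 5.7·156 + 5.7·177 + 7.0·182 = 3643.1. Remainder -193.3 / 15.3 ≈ -12.63.

(27.7, -12.6)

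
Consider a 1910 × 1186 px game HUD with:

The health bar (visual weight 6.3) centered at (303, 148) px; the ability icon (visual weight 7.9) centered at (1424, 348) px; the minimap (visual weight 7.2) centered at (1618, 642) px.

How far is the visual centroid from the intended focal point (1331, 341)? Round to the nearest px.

Σw = 6.3 + 7.9 + 7.2 = 21.4.
x: (6.3·303 + 7.9·1424 + 7.2·1618) / 21.4 = 24808.1 / 21.4 ≈ 1159.26
y: (6.3·148 + 7.9·348 + 7.2·642) / 21.4 = 8304.0 / 21.4 ≈ 388.04
From (1331, 341): dx = -171.74, dy = 47.04, so the distance is √(dx²+dy²) ≈ 178.07.

≈ 178 px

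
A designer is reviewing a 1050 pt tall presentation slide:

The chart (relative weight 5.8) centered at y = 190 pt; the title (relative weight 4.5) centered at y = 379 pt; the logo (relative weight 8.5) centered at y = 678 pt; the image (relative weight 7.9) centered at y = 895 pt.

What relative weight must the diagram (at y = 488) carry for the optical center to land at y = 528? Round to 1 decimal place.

w ≈ 38.6

Known weights sum to 5.8 + 4.5 + 8.5 + 7.9 = 26.7; their moment is 5.8·190 + 4.5·379 + 8.5·678 + 7.9·895 = 15641.0.
Set Σw·y/Σw = 528: (15641.0 + 488w) = 528·(26.7 + w).
So w = (528·26.7 − 15641.0)/(488 − 528) = -1543.4/-40 ≈ 38.59.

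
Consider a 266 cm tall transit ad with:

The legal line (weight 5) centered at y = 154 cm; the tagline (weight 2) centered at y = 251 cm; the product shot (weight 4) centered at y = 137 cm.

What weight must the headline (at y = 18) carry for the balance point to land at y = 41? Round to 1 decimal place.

Known weights sum to 5 + 2 + 4 = 11; their moment is 5·154 + 2·251 + 4·137 = 1820.
Set Σw·y/Σw = 41: (1820 + 18w) = 41·(11 + w).
Solving: w = (41·11 − 1820) / (18 − 41) = -1369 / -23 ≈ 59.52.

w ≈ 59.5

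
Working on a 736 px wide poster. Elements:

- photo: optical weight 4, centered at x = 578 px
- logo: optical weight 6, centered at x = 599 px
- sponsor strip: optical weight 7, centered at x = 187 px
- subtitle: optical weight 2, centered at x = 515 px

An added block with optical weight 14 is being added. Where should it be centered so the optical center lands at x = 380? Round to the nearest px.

x ≈ 307

With the added block, Σw becomes 4 + 6 + 7 + 2 + 14 = 33.
Along x: (8245 + 14·x) / 33 = 380 (existing moment 4·578 + 6·599 + 7·187 + 2·515 = 8245) ⇒ x = (12540 − 8245) / 14 ≈ 306.79.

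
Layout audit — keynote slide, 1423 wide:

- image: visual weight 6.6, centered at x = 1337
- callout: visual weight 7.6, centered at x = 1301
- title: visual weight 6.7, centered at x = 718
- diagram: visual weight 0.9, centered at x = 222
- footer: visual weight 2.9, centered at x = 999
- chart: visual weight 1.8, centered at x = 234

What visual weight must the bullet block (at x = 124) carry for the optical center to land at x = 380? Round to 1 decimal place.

w ≈ 66.3

Existing Σw = 26.5 (6.6 + 7.6 + 6.7 + 0.9 + 2.9 + 1.8); existing moment 6.6·1337 + 7.6·1301 + 6.7·718 + 0.9·222 + 2.9·999 + 1.8·234 = 27040.5.
For the centroid to hit 380: (27040.5 + w·124) / (26.5 + w) = 380.
Rearranging, w·(124 − 380) = 380·26.5 − 27040.5 = -16970.5, so w ≈ -16970.5/-256 = 66.29.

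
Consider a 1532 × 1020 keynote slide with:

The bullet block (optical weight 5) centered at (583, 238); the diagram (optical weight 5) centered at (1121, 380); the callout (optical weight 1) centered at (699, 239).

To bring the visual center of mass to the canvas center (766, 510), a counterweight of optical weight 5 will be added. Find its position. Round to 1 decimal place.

(607.4, 966.2)

New total weight: (5 + 5 + 1) + 5 = 16.
x: target moment 16×766 = 12256; current 5·583 + 5·1121 + 1·699 = 9219; the counterweight supplies 3037, so x = 3037/5 ≈ 607.40.
y: target moment 16×510 = 8160; current 5·238 + 5·380 + 1·239 = 3329; the counterweight supplies 4831, so y = 4831/5 ≈ 966.20.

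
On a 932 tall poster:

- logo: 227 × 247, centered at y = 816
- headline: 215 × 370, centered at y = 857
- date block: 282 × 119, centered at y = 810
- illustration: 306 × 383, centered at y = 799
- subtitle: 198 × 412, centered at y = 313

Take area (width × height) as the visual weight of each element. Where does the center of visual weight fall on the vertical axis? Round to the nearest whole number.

y ≈ 707

Taking area as weight: logo 227·247 = 56069, headline 215·370 = 79550, date block 282·119 = 33558, illustration 306·383 = 117198, subtitle 198·412 = 81576. Sum 367951.
y: (56069·816 + 79550·857 + 33558·810 + 117198·799 + 81576·313) / 367951 = 260283124 / 367951 ≈ 707.39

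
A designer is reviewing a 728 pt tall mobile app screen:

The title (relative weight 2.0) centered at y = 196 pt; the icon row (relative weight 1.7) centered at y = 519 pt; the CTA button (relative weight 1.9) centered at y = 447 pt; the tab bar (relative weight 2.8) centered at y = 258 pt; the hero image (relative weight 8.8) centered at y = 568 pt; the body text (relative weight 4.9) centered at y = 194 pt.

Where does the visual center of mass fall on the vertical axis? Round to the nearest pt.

y ≈ 398

Total weight = 2.0 + 1.7 + 1.9 + 2.8 + 8.8 + 4.9 = 22.1.
Σw·y = 2.0·196 + 1.7·519 + 1.9·447 + 2.8·258 + 8.8·568 + 4.9·194 = 8795.0, so ȳ = 8795.0/22.1 ≈ 397.96.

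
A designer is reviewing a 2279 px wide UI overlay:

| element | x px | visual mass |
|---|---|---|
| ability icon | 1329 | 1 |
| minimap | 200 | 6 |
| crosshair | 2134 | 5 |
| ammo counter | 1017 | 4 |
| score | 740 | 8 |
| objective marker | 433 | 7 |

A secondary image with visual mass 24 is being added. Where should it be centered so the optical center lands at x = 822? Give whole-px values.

New total weight: (1 + 6 + 5 + 4 + 8 + 7) + 24 = 55.
Along x: (26218 + 24·x) / 55 = 822 (existing moment 1·1329 + 6·200 + 5·2134 + 4·1017 + 8·740 + 7·433 = 26218) ⇒ x = (45210 − 26218) / 24 ≈ 791.33.

x ≈ 791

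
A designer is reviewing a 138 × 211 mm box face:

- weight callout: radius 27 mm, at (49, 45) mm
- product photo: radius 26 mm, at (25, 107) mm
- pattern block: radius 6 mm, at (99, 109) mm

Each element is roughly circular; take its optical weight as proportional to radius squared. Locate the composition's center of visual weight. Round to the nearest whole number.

r² weights: weight callout 27² = 729, product photo 26² = 676, pattern block 6² = 36. Total = 1441.
Σw·x = 729·49 + 676·25 + 36·99 = 56185, so x̄ = 56185/1441 ≈ 38.99.
Σw·y = 729·45 + 676·107 + 36·109 = 109061, so ȳ = 109061/1441 ≈ 75.68.

(39, 76)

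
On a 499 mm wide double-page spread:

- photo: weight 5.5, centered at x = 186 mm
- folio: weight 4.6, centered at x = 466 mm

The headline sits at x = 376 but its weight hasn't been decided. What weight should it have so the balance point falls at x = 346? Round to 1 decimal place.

Known weights sum to 5.5 + 4.6 = 10.1; their moment is 5.5·186 + 4.6·466 = 3166.6.
Balance at x = 346 requires (3166.6 + w·376) / (10.1 + w) = 346.
So w = (346·10.1 − 3166.6)/(376 − 346) = 328.0/30 ≈ 10.93.

w ≈ 10.9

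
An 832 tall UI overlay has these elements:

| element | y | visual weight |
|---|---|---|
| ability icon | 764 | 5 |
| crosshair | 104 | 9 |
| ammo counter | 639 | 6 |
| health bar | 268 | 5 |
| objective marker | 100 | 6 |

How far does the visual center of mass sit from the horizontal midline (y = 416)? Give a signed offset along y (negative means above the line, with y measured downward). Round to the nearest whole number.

≈ -76

Weights sum to 5 + 9 + 6 + 5 + 6 = 31.
Σw·y = 5·764 + 9·104 + 6·639 + 5·268 + 6·100 = 10530, so ȳ = 10530/31 ≈ 339.68.
Difference: 339.68 − 416 ≈ -76.32.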